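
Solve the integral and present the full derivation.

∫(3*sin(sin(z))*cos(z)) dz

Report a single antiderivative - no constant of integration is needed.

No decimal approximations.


Step 1. Substitute u = sin(z), turning ∫(3*sin(sin(z))*cos(z)) dz into ∫(3*sin(u)) du: now ∫(3*sin(u)) du.
Step 2. Evaluate the standard form: now -3*cos(u).
Step 3. Substitute back u = sin(z): now -3*cos(sin(z)).
Answer: -3*cos(sin(z)).


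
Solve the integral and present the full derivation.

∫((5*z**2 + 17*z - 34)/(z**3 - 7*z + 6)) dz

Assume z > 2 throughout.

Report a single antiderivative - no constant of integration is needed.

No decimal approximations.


Step 1. Decompose ∫((5*z**2 + 17*z - 34)/(z**3 - 7*z + 6)) dz by partial fractions, (5*z**2 + 17*z - 34)/(z**3 - 7*z + 6) = -2/(z + 3) + 3/(z - 1) + 4/(z - 2): now ∫(4/(z - 2)) dz + ∫(3/(z - 1)) dz + ∫(-2/(z + 3)) dz.
Step 2. Evaluate the standard form [assuming z > 2]: now 4*log(z - 2) + ∫(3/(z - 1)) dz + ∫(-2/(z + 3)) dz.
Step 3. Evaluate the standard form [assuming z > -3]: now 4*log(z - 2) - 2*log(z + 3) + ∫(3/(z - 1)) dz.
Step 4. Evaluate the standard form [assuming z > 1]: now 4*log(z - 2) + 3*log(z - 1) - 2*log(z + 3).
Answer: 4*log(z - 2) + 3*log(z - 1) - 2*log(z + 3).


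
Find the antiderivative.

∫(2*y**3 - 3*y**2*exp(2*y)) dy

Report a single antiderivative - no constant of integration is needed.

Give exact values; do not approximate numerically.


Answer: y**4/2 - 3*y**2*exp(2*y)/2 + 3*y*exp(2*y)/2 - 3*exp(2*y)/4.


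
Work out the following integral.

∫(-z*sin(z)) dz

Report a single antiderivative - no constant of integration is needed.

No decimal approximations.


Answer: z*cos(z) - sin(z).


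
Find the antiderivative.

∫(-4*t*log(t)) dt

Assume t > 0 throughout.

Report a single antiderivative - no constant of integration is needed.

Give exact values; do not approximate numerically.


Answer: -2*t**2*log(t) + t**2.


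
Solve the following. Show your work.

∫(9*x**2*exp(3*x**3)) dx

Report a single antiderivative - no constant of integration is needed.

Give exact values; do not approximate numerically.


Step 1. Substitute u = x**3, turning ∫(9*x**2*exp(3*x**3)) dx into ∫(3*exp(3*u)) du: now ∫(3*exp(3*u)) du.
Step 2. Evaluate the standard form: now exp(3*u).
Step 3. Substitute back u = x**3: now exp(3*x**3).
Answer: exp(3*x**3).


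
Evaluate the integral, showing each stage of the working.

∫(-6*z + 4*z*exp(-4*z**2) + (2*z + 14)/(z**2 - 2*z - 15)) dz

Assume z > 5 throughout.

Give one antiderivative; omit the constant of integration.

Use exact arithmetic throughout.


Step 1. Rewrite: now ∫(-6*z) dz + ∫(4*z*exp(-4*z**2)) dz + ∫((2*z + 14)/(z**2 - 2*z - 15)) dz.
Step 2. Decompose ∫((2*z + 14)/(z**2 - 2*z - 15)) dz by partial fractions, (2*z + 14)/(z**2 - 2*z - 15) = -1/(z + 3) + 3/(z - 5): now ∫(-6*z) dz + ∫(4*z*exp(-4*z**2)) dz + ∫(3/(z - 5)) dz + ∫(-1/(z + 3)) dz.
Step 3. Evaluate the standard form [assuming z > 5]: now 3*log(z - 5) + ∫(-6*z) dz + ∫(4*z*exp(-4*z**2)) dz + ∫(-1/(z + 3)) dz.
Step 4. Evaluate the standard form [assuming z > -3]: now 3*log(z - 5) - log(z + 3) + ∫(-6*z) dz + ∫(4*z*exp(-4*z**2)) dz.
Step 5. Substitute u = z**2, turning ∫(4*z*exp(-4*z**2)) dz into ∫(2*exp(-4*u)) du: now 3*log(z - 5) - log(z + 3) + ∫(-6*z) dz + ∫(2*exp(-4*u)) du.
Step 6. Evaluate the standard form: now 3*log(z - 5) - log(z + 3) + ∫(-6*z) dz - exp(-4*u)/2.
Step 7. Substitute back u = z**2: now 3*log(z - 5) - log(z + 3) + ∫(-6*z) dz - exp(-4*z**2)/2.
Step 8. Evaluate the standard form: now -3*z**2 + 3*log(z - 5) - log(z + 3) - exp(-4*z**2)/2.
Answer: -3*z**2 + 3*log(z - 5) - log(z + 3) - exp(-4*z**2)/2.


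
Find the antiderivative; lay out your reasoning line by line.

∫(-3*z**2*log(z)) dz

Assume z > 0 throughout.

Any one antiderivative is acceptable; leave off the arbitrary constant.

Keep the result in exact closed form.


Step 1. Integrate ∫(-3*z**2*log(z)) dz by parts with u = log(z), dv = (-3*z**2) dz, so v = -z**3 [assuming z > 0]: now -z**3*log(z) + ∫(z**2) dz.
Step 2. Evaluate the standard form: now -z**3*log(z) + z**3/3.
Answer: -z**3*log(z) + z**3/3.


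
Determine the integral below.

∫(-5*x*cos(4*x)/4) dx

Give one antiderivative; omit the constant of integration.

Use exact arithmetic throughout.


Answer: -5*x*sin(4*x)/16 - 5*cos(4*x)/64.


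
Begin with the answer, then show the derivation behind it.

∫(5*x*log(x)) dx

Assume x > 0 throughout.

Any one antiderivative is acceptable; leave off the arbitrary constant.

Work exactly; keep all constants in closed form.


The answer is 5*x**2*log(x)/2 - 5*x**2/4.
Step 1. Integrate ∫(5*x*log(x)) dx by parts with u = log(x), dv = (5*x) dx, so v = 5*x**2/2 [assuming x > 0]: now 5*x**2*log(x)/2 + ∫(-5*x/2) dx.
Step 2. Evaluate the standard form: now 5*x**2*log(x)/2 - 5*x**2/4.
Answer: 5*x**2*log(x)/2 - 5*x**2/4.


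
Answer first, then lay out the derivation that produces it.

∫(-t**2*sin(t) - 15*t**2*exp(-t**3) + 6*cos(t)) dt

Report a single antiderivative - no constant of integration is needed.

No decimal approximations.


The answer is t**2*cos(t) - 2*t*sin(t) + 6*sin(t) - 2*cos(t) + 5*exp(-t**3).
Step 1. Rewrite: now ∫(-15*t**2*exp(-t**3)) dt + ∫(-t**2*sin(t)) dt + ∫(6*cos(t)) dt.
Step 2. Integrate ∫(-t**2*sin(t)) dt by parts with u = t**2, dv = (-sin(t)) dt, so v = cos(t): now t**2*cos(t) + ∫(-2*t*cos(t)) dt + ∫(-15*t**2*exp(-t**3)) dt + ∫(6*cos(t)) dt.
Step 3. Integrate ∫(-2*t*cos(t)) dt by parts with u = t, dv = (-2*cos(t)) dt, so v = -2*sin(t): now t**2*cos(t) - 2*t*sin(t) + ∫(-15*t**2*exp(-t**3)) dt + ∫(2*sin(t)) dt + ∫(6*cos(t)) dt.
Step 4. Evaluate the standard form: now t**2*cos(t) - 2*t*sin(t) - 2*cos(t) + ∫(-15*t**2*exp(-t**3)) dt + ∫(6*cos(t)) dt.
Step 5. Evaluate the standard form: now t**2*cos(t) - 2*t*sin(t) + 6*sin(t) - 2*cos(t) + ∫(-15*t**2*exp(-t**3)) dt.
Step 6. Substitute u = t**3, turning ∫(-15*t**2*exp(-t**3)) dt into ∫(-5*exp(-u)) du: now t**2*cos(t) - 2*t*sin(t) + 6*sin(t) - 2*cos(t) + ∫(-5*exp(-u)) du.
Step 7. Evaluate the standard form: now t**2*cos(t) - 2*t*sin(t) + 6*sin(t) - 2*cos(t) + 5*exp(-u).
Step 8. Substitute back u = t**3: now t**2*cos(t) - 2*t*sin(t) + 6*sin(t) - 2*cos(t) + 5*exp(-t**3).
Answer: t**2*cos(t) - 2*t*sin(t) + 6*sin(t) - 2*cos(t) + 5*exp(-t**3).


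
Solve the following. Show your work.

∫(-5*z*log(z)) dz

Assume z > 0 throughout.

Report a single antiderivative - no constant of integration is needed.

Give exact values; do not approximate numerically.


Step 1. Integrate ∫(-5*z*log(z)) dz by parts with u = log(z), dv = (-5*z) dz, so v = -5*z**2/2 [assuming z > 0]: now -5*z**2*log(z)/2 + ∫(5*z/2) dz.
Step 2. Evaluate the standard form: now -5*z**2*log(z)/2 + 5*z**2/4.
Answer: -5*z**2*log(z)/2 + 5*z**2/4.


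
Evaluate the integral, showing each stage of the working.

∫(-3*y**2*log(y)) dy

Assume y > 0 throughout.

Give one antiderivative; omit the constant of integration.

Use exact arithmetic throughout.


Step 1. Integrate ∫(-3*y**2*log(y)) dy by parts with u = log(y), dv = (-3*y**2) dy, so v = -y**3 [assuming y > 0]: now -y**3*log(y) + ∫(y**2) dy.
Step 2. Evaluate the standard form: now -y**3*log(y) + y**3/3.
Answer: -y**3*log(y) + y**3/3.


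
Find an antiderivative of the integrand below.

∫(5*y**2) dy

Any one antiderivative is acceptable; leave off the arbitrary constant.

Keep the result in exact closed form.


Answer: 5*y**3/3.


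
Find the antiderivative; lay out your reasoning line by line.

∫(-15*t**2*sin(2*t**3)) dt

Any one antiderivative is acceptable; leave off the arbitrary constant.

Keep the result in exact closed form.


Step 1. Substitute u = t**3, turning ∫(-15*t**2*sin(2*t**3)) dt into ∫(-5*sin(2*u)) du: now ∫(-5*sin(2*u)) du.
Step 2. Evaluate the standard form: now 5*cos(2*u)/2.
Step 3. Substitute back u = t**3: now 5*cos(2*t**3)/2.
Answer: 5*cos(2*t**3)/2.


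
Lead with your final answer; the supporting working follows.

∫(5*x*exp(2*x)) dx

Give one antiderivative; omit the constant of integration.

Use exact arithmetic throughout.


The answer is 5*x*exp(2*x)/2 - 5*exp(2*x)/4.
Step 1. Integrate ∫(5*x*exp(2*x)) dx by parts with u = x, dv = (5*exp(2*x)) dx, so v = 5*exp(2*x)/2: now 5*x*exp(2*x)/2 + ∫(-5*exp(2*x)/2) dx.
Step 2. Evaluate the standard form: now 5*x*exp(2*x)/2 - 5*exp(2*x)/4.
Answer: 5*x*exp(2*x)/2 - 5*exp(2*x)/4.


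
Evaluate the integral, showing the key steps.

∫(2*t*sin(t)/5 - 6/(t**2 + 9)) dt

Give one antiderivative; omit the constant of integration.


Step 1. Rewrite: now ∫(2*t*sin(t)/5) dt + ∫(-6/(t**2 + 9)) dt.
Step 2. Integrate ∫(2*t*sin(t)/5) dt by parts with u = t, dv = (2*sin(t)/5) dt, so v = -2*cos(t)/5: now -2*t*cos(t)/5 + ∫(-6/(t**2 + 9)) dt + ∫(2*cos(t)/5) dt.
Step 3. Evaluate the standard form: now -2*t*cos(t)/5 + 2*sin(t)/5 + ∫(-6/(t**2 + 9)) dt.
Step 4. Evaluate the standard form: now -2*t*cos(t)/5 + 2*sin(t)/5 - 2*atan(t/3).
Answer: -2*t*cos(t)/5 + 2*sin(t)/5 - 2*atan(t/3).


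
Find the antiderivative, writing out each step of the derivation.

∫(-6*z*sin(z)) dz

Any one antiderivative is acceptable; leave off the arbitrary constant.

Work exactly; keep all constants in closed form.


Step 1. Integrate ∫(-6*z*sin(z)) dz by parts with u = z, dv = (-6*sin(z)) dz, so v = 6*cos(z): now 6*z*cos(z) + ∫(-6*cos(z)) dz.
Step 2. Evaluate the standard form: now 6*z*cos(z) - 6*sin(z).
Answer: 6*z*cos(z) - 6*sin(z).


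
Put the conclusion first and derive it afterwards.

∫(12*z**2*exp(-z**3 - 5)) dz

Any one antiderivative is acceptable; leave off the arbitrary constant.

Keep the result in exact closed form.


The answer is -4*exp(-z**3 - 5).
Step 1. Substitute u = z**3 + 5, turning ∫(12*z**2*exp(-z**3 - 5)) dz into ∫(4*exp(-u)) du: now ∫(4*exp(-u)) du.
Step 2. Evaluate the standard form: now -4*exp(-u).
Step 3. Substitute back u = z**3 + 5: now -4*exp(-z**3 - 5).
Answer: -4*exp(-z**3 - 5).


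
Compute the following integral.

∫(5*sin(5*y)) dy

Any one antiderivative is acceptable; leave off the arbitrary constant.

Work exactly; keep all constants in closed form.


Answer: -cos(5*y).


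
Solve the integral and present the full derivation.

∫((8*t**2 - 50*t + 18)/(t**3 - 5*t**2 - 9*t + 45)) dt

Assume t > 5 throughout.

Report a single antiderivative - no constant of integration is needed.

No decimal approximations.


Step 1. Decompose ∫((8*t**2 - 50*t + 18)/(t**3 - 5*t**2 - 9*t + 45)) dt by partial fractions, (8*t**2 - 50*t + 18)/(t**3 - 5*t**2 - 9*t + 45) = 5/(t + 3) + 5/(t - 3) - 2/(t - 5): now ∫(-2/(t - 5)) dt + ∫(5/(t - 3)) dt + ∫(5/(t + 3)) dt.
Step 2. Evaluate the standard form [assuming t > 5]: now -2*log(t - 5) + ∫(5/(t - 3)) dt + ∫(5/(t + 3)) dt.
Step 3. Evaluate the standard form [assuming t > -3]: now -2*log(t - 5) + 5*log(t + 3) + ∫(5/(t - 3)) dt.
Step 4. Evaluate the standard form [assuming t > 3]: now -2*log(t - 5) + 5*log(t - 3) + 5*log(t + 3).
Answer: -2*log(t - 5) + 5*log(t - 3) + 5*log(t + 3).


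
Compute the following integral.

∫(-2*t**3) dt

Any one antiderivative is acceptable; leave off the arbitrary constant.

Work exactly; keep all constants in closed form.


Answer: -t**4/2.


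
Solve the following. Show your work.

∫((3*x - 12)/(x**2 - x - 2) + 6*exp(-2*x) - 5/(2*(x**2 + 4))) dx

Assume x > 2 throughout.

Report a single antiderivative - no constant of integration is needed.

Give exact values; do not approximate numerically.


Step 1. Rewrite: now ∫((3*x - 12)/(x**2 - x - 2)) dx + ∫(-5/(2*(x**2 + 4))) dx + ∫(6*exp(-2*x)) dx.
Step 2. Evaluate the standard form: now -5*atan(x/2)/4 + ∫((3*x - 12)/(x**2 - x - 2)) dx + ∫(6*exp(-2*x)) dx.
Step 3. Evaluate the standard form: now -5*atan(x/2)/4 + ∫((3*x - 12)/(x**2 - x - 2)) dx - 3*exp(-2*x).
Step 4. Decompose ∫((3*x - 12)/(x**2 - x - 2)) dx by partial fractions, (3*x - 12)/(x**2 - x - 2) = 5/(x + 1) - 2/(x - 2): now -5*atan(x/2)/4 + ∫(-2/(x - 2)) dx + ∫(5/(x + 1)) dx - 3*exp(-2*x).
Step 5. Evaluate the standard form [assuming x > 2]: now -2*log(x - 2) - 5*atan(x/2)/4 + ∫(5/(x + 1)) dx - 3*exp(-2*x).
Step 6. Evaluate the standard form [assuming x > -1]: now -2*log(x - 2) + 5*log(x + 1) - 5*atan(x/2)/4 - 3*exp(-2*x).
Answer: -2*log(x - 2) + 5*log(x + 1) - 5*atan(x/2)/4 - 3*exp(-2*x).


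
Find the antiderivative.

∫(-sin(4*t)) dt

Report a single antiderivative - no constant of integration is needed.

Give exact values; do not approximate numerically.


Answer: cos(4*t)/4.


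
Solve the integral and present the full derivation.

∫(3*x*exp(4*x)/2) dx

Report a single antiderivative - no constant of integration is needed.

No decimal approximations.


Step 1. Integrate ∫(3*x*exp(4*x)/2) dx by parts with u = x, dv = (3*exp(4*x)/2) dx, so v = 3*exp(4*x)/8: now 3*x*exp(4*x)/8 + ∫(-3*exp(4*x)/8) dx.
Step 2. Evaluate the standard form: now 3*x*exp(4*x)/8 - 3*exp(4*x)/32.
Answer: 3*x*exp(4*x)/8 - 3*exp(4*x)/32.


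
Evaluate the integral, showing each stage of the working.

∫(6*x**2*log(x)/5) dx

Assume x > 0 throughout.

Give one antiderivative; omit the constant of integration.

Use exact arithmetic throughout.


Step 1. Integrate ∫(6*x**2*log(x)/5) dx by parts with u = log(x), dv = (6*x**2/5) dx, so v = 2*x**3/5 [assuming x > 0]: now 2*x**3*log(x)/5 + ∫(-2*x**2/5) dx.
Step 2. Evaluate the standard form: now 2*x**3*log(x)/5 - 2*x**3/15.
Answer: 2*x**3*log(x)/5 - 2*x**3/15.


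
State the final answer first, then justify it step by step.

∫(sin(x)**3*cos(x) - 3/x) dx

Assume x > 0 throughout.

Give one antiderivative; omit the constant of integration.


The answer is -3*log(x) + sin(x)**4/4.
Step 1. Rewrite: now ∫(-3/x) dx + ∫(sin(x)**3*cos(x)) dx.
Step 2. Evaluate the standard form [assuming x > 0]: now -3*log(x) + ∫(sin(x)**3*cos(x)) dx.
Step 3. Substitute u = sin(x), turning ∫(sin(x)**3*cos(x)) dx into ∫(u**3) du: now -3*log(x) + ∫(u**3) du.
Step 4. Evaluate the standard form: now u**4/4 - 3*log(x).
Step 5. Substitute back u = sin(x): now -3*log(x) + sin(x)**4/4.
Answer: -3*log(x) + sin(x)**4/4.


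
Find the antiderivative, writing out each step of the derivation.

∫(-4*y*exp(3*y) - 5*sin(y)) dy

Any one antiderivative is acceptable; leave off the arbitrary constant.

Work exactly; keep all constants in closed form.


Step 1. Rewrite: now ∫(-4*y*exp(3*y)) dy + ∫(-5*sin(y)) dy.
Step 2. Evaluate the standard form: now 5*cos(y) + ∫(-4*y*exp(3*y)) dy.
Step 3. Integrate ∫(-4*y*exp(3*y)) dy by parts with u = y, dv = (-4*exp(3*y)) dy, so v = -4*exp(3*y)/3: now -4*y*exp(3*y)/3 + 5*cos(y) + ∫(4*exp(3*y)/3) dy.
Step 4. Evaluate the standard form: now -4*y*exp(3*y)/3 + 4*exp(3*y)/9 + 5*cos(y).
Answer: -4*y*exp(3*y)/3 + 4*exp(3*y)/9 + 5*cos(y).


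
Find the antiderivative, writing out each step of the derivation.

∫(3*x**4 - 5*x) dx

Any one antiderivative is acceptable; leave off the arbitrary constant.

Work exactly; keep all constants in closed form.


Step 1. Rewrite: now ∫(-5*x) dx + ∫(3*x**4) dx.
Step 2. Evaluate the standard form: now -5*x**2/2 + ∫(3*x**4) dx.
Step 3. Evaluate the standard form: now 3*x**5/5 - 5*x**2/2.
Answer: 3*x**5/5 - 5*x**2/2.


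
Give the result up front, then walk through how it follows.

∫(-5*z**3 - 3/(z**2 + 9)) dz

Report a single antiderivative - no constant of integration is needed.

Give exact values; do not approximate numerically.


The answer is -5*z**4/4 - atan(z/3).
Step 1. Rewrite: now ∫(-5*z**3) dz + ∫(-3/(z**2 + 9)) dz.
Step 2. Evaluate the standard form: now -atan(z/3) + ∫(-5*z**3) dz.
Step 3. Evaluate the standard form: now -5*z**4/4 - atan(z/3).
Answer: -5*z**4/4 - atan(z/3).


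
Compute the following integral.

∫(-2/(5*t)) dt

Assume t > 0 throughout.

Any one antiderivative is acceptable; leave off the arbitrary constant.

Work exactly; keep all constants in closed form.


Answer: -2*log(t)/5.


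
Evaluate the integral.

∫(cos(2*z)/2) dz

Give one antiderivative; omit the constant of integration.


Answer: sin(2*z)/4.


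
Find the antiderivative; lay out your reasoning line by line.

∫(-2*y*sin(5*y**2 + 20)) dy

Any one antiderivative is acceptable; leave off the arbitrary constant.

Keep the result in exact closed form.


Step 1. Substitute u = y**2 + 4, turning ∫(-2*y*sin(5*y**2 + 20)) dy into ∫(-sin(5*u)) du: now ∫(-sin(5*u)) du.
Step 2. Evaluate the standard form: now cos(5*u)/5.
Step 3. Substitute back u = y**2 + 4: now cos(5*y**2 + 20)/5.
Answer: cos(5*y**2 + 20)/5.


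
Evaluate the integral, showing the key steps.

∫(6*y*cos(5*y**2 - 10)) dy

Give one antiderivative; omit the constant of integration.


Step 1. Substitute u = y**2 - 2, turning ∫(6*y*cos(5*y**2 - 10)) dy into ∫(3*cos(5*u)) du: now ∫(3*cos(5*u)) du.
Step 2. Evaluate the standard form: now 3*sin(5*u)/5.
Step 3. Substitute back u = y**2 - 2: now 3*sin(5*y**2 - 10)/5.
Answer: 3*sin(5*y**2 - 10)/5.


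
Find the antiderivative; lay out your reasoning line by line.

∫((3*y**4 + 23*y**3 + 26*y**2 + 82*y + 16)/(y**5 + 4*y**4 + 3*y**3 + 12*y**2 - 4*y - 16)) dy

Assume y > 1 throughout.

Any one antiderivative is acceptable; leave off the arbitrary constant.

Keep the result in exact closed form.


Step 1. Decompose ∫((3*y**4 + 23*y**3 + 26*y**2 + 82*y + 16)/(y**5 + 4*y**4 + 3*y**3 + 12*y**2 - 4*y - 16)) dy by partial fractions, (3*y**4 + 23*y**3 + 26*y**2 + 82*y + 16)/(y**5 + 4*y**4 + 3*y**3 + 12*y**2 - 4*y - 16) = 2/(y**2 + 4) - 2/(y + 4) + 2/(y + 1) + 3/(y - 1): now ∫(3/(y - 1)) dy + ∫(2/(y + 1)) dy + ∫(-2/(y + 4)) dy + ∫(2/(y**2 + 4)) dy.
Step 2. Evaluate the standard form [assuming y > 1]: now 3*log(y - 1) + ∫(2/(y + 1)) dy + ∫(-2/(y + 4)) dy + ∫(2/(y**2 + 4)) dy.
Step 3. Evaluate the standard form [assuming y > -4]: now 3*log(y - 1) - 2*log(y + 4) + ∫(2/(y + 1)) dy + ∫(2/(y**2 + 4)) dy.
Step 4. Evaluate the standard form [assuming y > -1]: now 3*log(y - 1) + 2*log(y + 1) - 2*log(y + 4) + ∫(2/(y**2 + 4)) dy.
Step 5. Evaluate the standard form: now 3*log(y - 1) + 2*log(y + 1) - 2*log(y + 4) + atan(y/2).
Answer: 3*log(y - 1) + 2*log(y + 1) - 2*log(y + 4) + atan(y/2).


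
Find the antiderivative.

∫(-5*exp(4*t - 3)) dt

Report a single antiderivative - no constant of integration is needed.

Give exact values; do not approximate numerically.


Answer: -5*exp(4*t - 3)/4.


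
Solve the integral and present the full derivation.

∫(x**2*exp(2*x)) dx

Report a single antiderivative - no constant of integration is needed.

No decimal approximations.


Step 1. Integrate ∫(x**2*exp(2*x)) dx by parts with u = x**2, dv = (exp(2*x)) dx, so v = exp(2*x)/2: now x**2*exp(2*x)/2 + ∫(-x*exp(2*x)) dx.
Step 2. Integrate ∫(-x*exp(2*x)) dx by parts with u = x, dv = (-exp(2*x)) dx, so v = -exp(2*x)/2: now x**2*exp(2*x)/2 - x*exp(2*x)/2 + ∫(exp(2*x)/2) dx.
Step 3. Evaluate the standard form: now x**2*exp(2*x)/2 - x*exp(2*x)/2 + exp(2*x)/4.
Answer: x**2*exp(2*x)/2 - x*exp(2*x)/2 + exp(2*x)/4.


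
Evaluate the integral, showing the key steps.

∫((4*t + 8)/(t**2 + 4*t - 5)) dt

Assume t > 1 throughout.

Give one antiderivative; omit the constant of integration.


Step 1. Decompose ∫((4*t + 8)/(t**2 + 4*t - 5)) dt by partial fractions, (4*t + 8)/(t**2 + 4*t - 5) = 2/(t + 5) + 2/(t - 1): now ∫(2/(t - 1)) dt + ∫(2/(t + 5)) dt.
Step 2. Evaluate the standard form [assuming t > 1]: now 2*log(t - 1) + ∫(2/(t + 5)) dt.
Step 3. Evaluate the standard form [assuming t > -5]: now 2*log(t - 1) + 2*log(t + 5).
Answer: 2*log(t - 1) + 2*log(t + 5).


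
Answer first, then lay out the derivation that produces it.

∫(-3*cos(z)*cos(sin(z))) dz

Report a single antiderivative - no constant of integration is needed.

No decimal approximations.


The answer is -3*sin(sin(z)).
Step 1. Substitute u = sin(z), turning ∫(-3*cos(z)*cos(sin(z))) dz into ∫(-3*cos(u)) du: now ∫(-3*cos(u)) du.
Step 2. Evaluate the standard form: now -3*sin(u).
Step 3. Substitute back u = sin(z): now -3*sin(sin(z)).
Answer: -3*sin(sin(z)).


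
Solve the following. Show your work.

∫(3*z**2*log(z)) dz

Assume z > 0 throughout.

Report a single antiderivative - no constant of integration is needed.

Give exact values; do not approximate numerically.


Step 1. Integrate ∫(3*z**2*log(z)) dz by parts with u = log(z), dv = (3*z**2) dz, so v = z**3 [assuming z > 0]: now z**3*log(z) + ∫(-z**2) dz.
Step 2. Evaluate the standard form: now z**3*log(z) - z**3/3.
Answer: z**3*log(z) - z**3/3.


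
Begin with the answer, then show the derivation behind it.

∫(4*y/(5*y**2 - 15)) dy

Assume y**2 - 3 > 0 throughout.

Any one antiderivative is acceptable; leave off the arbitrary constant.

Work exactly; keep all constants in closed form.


The answer is 2*log(y**2 - 3)/5.
Step 1. Substitute u = y**2 - 3, turning ∫(4*y/(5*y**2 - 15)) dy into ∫(2/(5*u)) du: now ∫(2/(5*u)) du.
Step 2. Evaluate the standard form [assuming u > 0]: now 2*log(u)/5.
Step 3. Substitute back u = y**2 - 3: now 2*log(y**2 - 3)/5.
Answer: 2*log(y**2 - 3)/5.


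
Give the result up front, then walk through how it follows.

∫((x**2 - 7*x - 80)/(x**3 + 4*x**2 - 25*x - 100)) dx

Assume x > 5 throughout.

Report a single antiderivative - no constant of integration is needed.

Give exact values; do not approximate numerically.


The answer is -log(x - 5) + 4*log(x + 4) - 2*log(x + 5).
Step 1. Decompose ∫((x**2 - 7*x - 80)/(x**3 + 4*x**2 - 25*x - 100)) dx by partial fractions, (x**2 - 7*x - 80)/(x**3 + 4*x**2 - 25*x - 100) = -2/(x + 5) + 4/(x + 4) - 1/(x - 5): now ∫(-1/(x - 5)) dx + ∫(4/(x + 4)) dx + ∫(-2/(x + 5)) dx.
Step 2. Evaluate the standard form [assuming x > 5]: now -log(x - 5) + ∫(4/(x + 4)) dx + ∫(-2/(x + 5)) dx.
Step 3. Evaluate the standard form [assuming x > -4]: now -log(x - 5) + 4*log(x + 4) + ∫(-2/(x + 5)) dx.
Step 4. Evaluate the standard form [assuming x > -5]: now -log(x - 5) + 4*log(x + 4) - 2*log(x + 5).
Answer: -log(x - 5) + 4*log(x + 4) - 2*log(x + 5).


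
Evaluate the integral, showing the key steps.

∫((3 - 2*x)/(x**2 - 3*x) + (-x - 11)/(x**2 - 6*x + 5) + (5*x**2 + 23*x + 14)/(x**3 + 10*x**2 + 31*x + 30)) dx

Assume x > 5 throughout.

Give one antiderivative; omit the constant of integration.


Step 1. Rewrite: now ∫((3 - 2*x)/(x**2 - 3*x)) dx + ∫((-x - 11)/(x**2 - 6*x + 5)) dx + ∫((5*x**2 + 23*x + 14)/(x**3 + 10*x**2 + 31*x + 30)) dx.
Step 2. Decompose ∫((3 - 2*x)/(x**2 - 3*x)) dx by partial fractions, (3 - 2*x)/(x**2 - 3*x) = -1/(x - 3) - 1/x: now ∫(-1/x) dx + ∫((-x - 11)/(x**2 - 6*x + 5)) dx + ∫((5*x**2 + 23*x + 14)/(x**3 + 10*x**2 + 31*x + 30)) dx + ∫(-1/(x - 3)) dx.
Step 3. Evaluate the standard form [assuming x > 0]: now -log(x) + ∫((-x - 11)/(x**2 - 6*x + 5)) dx + ∫((5*x**2 + 23*x + 14)/(x**3 + 10*x**2 + 31*x + 30)) dx + ∫(-1/(x - 3)) dx.
Step 4. Evaluate the standard form [assuming x > 3]: now -log(x) - log(x - 3) + ∫((-x - 11)/(x**2 - 6*x + 5)) dx + ∫((5*x**2 + 23*x + 14)/(x**3 + 10*x**2 + 31*x + 30)) dx.
Step 5. Decompose ∫((5*x**2 + 23*x + 14)/(x**3 + 10*x**2 + 31*x + 30)) dx by partial fractions, (5*x**2 + 23*x + 14)/(x**3 + 10*x**2 + 31*x + 30) = 4/(x + 5) + 5/(x + 3) - 4/(x + 2): now -log(x) - log(x - 3) + ∫((-x - 11)/(x**2 - 6*x + 5)) dx + ∫(-4/(x + 2)) dx + ∫(5/(x + 3)) dx + ∫(4/(x + 5)) dx.
Step 6. Evaluate the standard form [assuming x > -3]: now -log(x) - log(x - 3) + 5*log(x + 3) + ∫((-x - 11)/(x**2 - 6*x + 5)) dx + ∫(-4/(x + 2)) dx + ∫(4/(x + 5)) dx.
Step 7. Evaluate the standard form [assuming x > -5]: now -log(x) - log(x - 3) + 5*log(x + 3) + 4*log(x + 5) + ∫((-x - 11)/(x**2 - 6*x + 5)) dx + ∫(-4/(x + 2)) dx.
Step 8. Evaluate the standard form [assuming x > -2]: now -log(x) - log(x - 3) - 4*log(x + 2) + 5*log(x + 3) + 4*log(x + 5) + ∫((-x - 11)/(x**2 - 6*x + 5)) dx.
Step 9. Decompose ∫((-x - 11)/(x**2 - 6*x + 5)) dx by partial fractions, (-x - 11)/(x**2 - 6*x + 5) = 3/(x - 1) - 4/(x - 5): now -log(x) - log(x - 3) - 4*log(x + 2) + 5*log(x + 3) + 4*log(x + 5) + ∫(-4/(x - 5)) dx + ∫(3/(x - 1)) dx.
Step 10. Evaluate the standard form [assuming x > 5]: now -log(x) - 4*log(x - 5) - log(x - 3) - 4*log(x + 2) + 5*log(x + 3) + 4*log(x + 5) + ∫(3/(x - 1)) dx.
Step 11. Evaluate the standard form [assuming x > 1]: now -log(x) - 4*log(x - 5) - log(x - 3) + 3*log(x - 1) - 4*log(x + 2) + 5*log(x + 3) + 4*log(x + 5).
Answer: -log(x) - 4*log(x - 5) - log(x - 3) + 3*log(x - 1) - 4*log(x + 2) + 5*log(x + 3) + 4*log(x + 5).


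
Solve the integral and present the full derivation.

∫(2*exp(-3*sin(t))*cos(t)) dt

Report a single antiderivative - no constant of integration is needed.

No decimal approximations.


Step 1. Substitute u = sin(t), turning ∫(2*exp(-3*sin(t))*cos(t)) dt into ∫(2*exp(-3*u)) du: now ∫(2*exp(-3*u)) du.
Step 2. Evaluate the standard form: now -2*exp(-3*u)/3.
Step 3. Substitute back u = sin(t): now -2*exp(-3*sin(t))/3.
Answer: -2*exp(-3*sin(t))/3.


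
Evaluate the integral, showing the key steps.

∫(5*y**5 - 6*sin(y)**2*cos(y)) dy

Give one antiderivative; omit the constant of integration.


Step 1. Rewrite: now ∫(5*y**5) dy + ∫(-6*sin(y)**2*cos(y)) dy.
Step 2. Evaluate the standard form: now 5*y**6/6 + ∫(-6*sin(y)**2*cos(y)) dy.
Step 3. Substitute u = sin(y), turning ∫(-6*sin(y)**2*cos(y)) dy into ∫(-6*u**2) du: now 5*y**6/6 + ∫(-6*u**2) du.
Step 4. Evaluate the standard form: now -2*u**3 + 5*y**6/6.
Step 5. Substitute back u = sin(y): now 5*y**6/6 - 2*sin(y)**3.
Answer: 5*y**6/6 - 2*sin(y)**3.


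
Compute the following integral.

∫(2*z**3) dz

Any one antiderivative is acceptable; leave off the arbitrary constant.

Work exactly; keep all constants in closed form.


Answer: z**4/2.


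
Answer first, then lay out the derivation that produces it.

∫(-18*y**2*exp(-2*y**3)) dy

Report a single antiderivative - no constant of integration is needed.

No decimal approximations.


The answer is 3*exp(-2*y**3).
Step 1. Substitute u = y**3, turning ∫(-18*y**2*exp(-2*y**3)) dy into ∫(-6*exp(-2*u)) du: now ∫(-6*exp(-2*u)) du.
Step 2. Evaluate the standard form: now 3*exp(-2*u).
Step 3. Substitute back u = y**3: now 3*exp(-2*y**3).
Answer: 3*exp(-2*y**3).


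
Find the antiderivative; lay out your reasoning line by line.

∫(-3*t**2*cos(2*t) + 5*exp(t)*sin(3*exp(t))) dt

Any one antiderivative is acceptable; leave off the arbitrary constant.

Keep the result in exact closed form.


Step 1. Rewrite: now ∫(-3*t**2*cos(2*t)) dt + ∫(5*exp(t)*sin(3*exp(t))) dt.
Step 2. Integrate ∫(-3*t**2*cos(2*t)) dt by parts with u = t**2, dv = (-3*cos(2*t)) dt, so v = -3*sin(2*t)/2: now -3*t**2*sin(2*t)/2 + ∫(3*t*sin(2*t)) dt + ∫(5*exp(t)*sin(3*exp(t))) dt.
Step 3. Integrate ∫(3*t*sin(2*t)) dt by parts with u = t, dv = (3*sin(2*t)) dt, so v = -3*cos(2*t)/2: now -3*t**2*sin(2*t)/2 - 3*t*cos(2*t)/2 + ∫(5*exp(t)*sin(3*exp(t))) dt + ∫(3*cos(2*t)/2) dt.
Step 4. Evaluate the standard form: now -3*t**2*sin(2*t)/2 - 3*t*cos(2*t)/2 + 3*sin(2*t)/4 + ∫(5*exp(t)*sin(3*exp(t))) dt.
Step 5. Substitute u = exp(t), turning ∫(5*exp(t)*sin(3*exp(t))) dt into ∫(5*sin(3*u)) du: now -3*t**2*sin(2*t)/2 - 3*t*cos(2*t)/2 + 3*sin(2*t)/4 + ∫(5*sin(3*u)) du.
Step 6. Evaluate the standard form: now -3*t**2*sin(2*t)/2 - 3*t*cos(2*t)/2 + 3*sin(2*t)/4 - 5*cos(3*u)/3.
Step 7. Substitute back u = exp(t): now -3*t**2*sin(2*t)/2 - 3*t*cos(2*t)/2 + 3*sin(2*t)/4 - 5*cos(3*exp(t))/3.
Answer: -3*t**2*sin(2*t)/2 - 3*t*cos(2*t)/2 + 3*sin(2*t)/4 - 5*cos(3*exp(t))/3.


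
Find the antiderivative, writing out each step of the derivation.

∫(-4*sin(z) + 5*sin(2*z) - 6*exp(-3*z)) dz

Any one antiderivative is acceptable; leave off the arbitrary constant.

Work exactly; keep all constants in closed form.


Step 1. Rewrite: now ∫(-6*exp(-3*z)) dz + ∫(-4*sin(z)) dz + ∫(5*sin(2*z)) dz.
Step 2. Evaluate the standard form: now ∫(-4*sin(z)) dz + ∫(5*sin(2*z)) dz + 2*exp(-3*z).
Step 3. Evaluate the standard form: now 4*cos(z) + ∫(5*sin(2*z)) dz + 2*exp(-3*z).
Step 4. Evaluate the standard form: now 4*cos(z) - 5*cos(2*z)/2 + 2*exp(-3*z).
Answer: 4*cos(z) - 5*cos(2*z)/2 + 2*exp(-3*z).


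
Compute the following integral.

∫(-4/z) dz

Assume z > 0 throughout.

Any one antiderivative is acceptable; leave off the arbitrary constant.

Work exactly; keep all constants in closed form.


Answer: -4*log(z).


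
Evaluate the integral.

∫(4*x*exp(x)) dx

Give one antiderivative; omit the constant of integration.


Answer: 4*x*exp(x) - 4*exp(x).


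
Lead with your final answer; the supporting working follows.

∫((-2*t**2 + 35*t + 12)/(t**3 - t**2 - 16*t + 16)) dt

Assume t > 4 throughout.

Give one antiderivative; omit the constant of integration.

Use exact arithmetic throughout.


The answer is 5*log(t - 4) - 3*log(t - 1) - 4*log(t + 4).
Step 1. Decompose ∫((-2*t**2 + 35*t + 12)/(t**3 - t**2 - 16*t + 16)) dt by partial fractions, (-2*t**2 + 35*t + 12)/(t**3 - t**2 - 16*t + 16) = -4/(t + 4) - 3/(t - 1) + 5/(t - 4): now ∫(5/(t - 4)) dt + ∫(-3/(t - 1)) dt + ∫(-4/(t + 4)) dt.
Step 2. Evaluate the standard form [assuming t > -4]: now -4*log(t + 4) + ∫(5/(t - 4)) dt + ∫(-3/(t - 1)) dt.
Step 3. Evaluate the standard form [assuming t > 1]: now -3*log(t - 1) - 4*log(t + 4) + ∫(5/(t - 4)) dt.
Step 4. Evaluate the standard form [assuming t > 4]: now 5*log(t - 4) - 3*log(t - 1) - 4*log(t + 4).
Answer: 5*log(t - 4) - 3*log(t - 1) - 4*log(t + 4).


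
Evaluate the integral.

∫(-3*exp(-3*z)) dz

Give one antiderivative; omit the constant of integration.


Answer: exp(-3*z).


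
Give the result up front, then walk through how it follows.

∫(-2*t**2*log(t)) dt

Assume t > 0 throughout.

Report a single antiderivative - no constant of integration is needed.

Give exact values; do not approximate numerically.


The answer is -2*t**3*log(t)/3 + 2*t**3/9.
Step 1. Integrate ∫(-2*t**2*log(t)) dt by parts with u = log(t), dv = (-2*t**2) dt, so v = -2*t**3/3 [assuming t > 0]: now -2*t**3*log(t)/3 + ∫(2*t**2/3) dt.
Step 2. Evaluate the standard form: now -2*t**3*log(t)/3 + 2*t**3/9.
Answer: -2*t**3*log(t)/3 + 2*t**3/9.


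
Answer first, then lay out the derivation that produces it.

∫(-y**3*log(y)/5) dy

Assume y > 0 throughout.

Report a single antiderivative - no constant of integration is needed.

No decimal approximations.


The answer is -y**4*log(y)/20 + y**4/80.
Step 1. Integrate ∫(-y**3*log(y)/5) dy by parts with u = log(y), dv = (-y**3/5) dy, so v = -y**4/20 [assuming y > 0]: now -y**4*log(y)/20 + ∫(y**3/20) dy.
Step 2. Evaluate the standard form: now -y**4*log(y)/20 + y**4/80.
Answer: -y**4*log(y)/20 + y**4/80.


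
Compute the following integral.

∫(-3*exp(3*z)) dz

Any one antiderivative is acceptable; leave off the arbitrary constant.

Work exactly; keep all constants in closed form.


Answer: -exp(3*z).


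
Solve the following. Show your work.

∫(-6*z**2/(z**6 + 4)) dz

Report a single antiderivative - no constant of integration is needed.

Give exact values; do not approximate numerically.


Step 1. Substitute u = z**3, turning ∫(-6*z**2/(z**6 + 4)) dz into ∫(-2/(u**2 + 4)) du: now ∫(-2/(u**2 + 4)) du.
Step 2. Evaluate the standard form: now -atan(u/2).
Step 3. Substitute back u = z**3: now -atan(z**3/2).
Answer: -atan(z**3/2).


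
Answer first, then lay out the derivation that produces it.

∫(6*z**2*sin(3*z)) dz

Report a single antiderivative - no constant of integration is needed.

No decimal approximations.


The answer is -2*z**2*cos(3*z) + 4*z*sin(3*z)/3 + 4*cos(3*z)/9.
Step 1. Integrate ∫(6*z**2*sin(3*z)) dz by parts with u = z**2, dv = (6*sin(3*z)) dz, so v = -2*cos(3*z): now -2*z**2*cos(3*z) + ∫(4*z*cos(3*z)) dz.
Step 2. Integrate ∫(4*z*cos(3*z)) dz by parts with u = z, dv = (4*cos(3*z)) dz, so v = 4*sin(3*z)/3: now -2*z**2*cos(3*z) + 4*z*sin(3*z)/3 + ∫(-4*sin(3*z)/3) dz.
Step 3. Evaluate the standard form: now -2*z**2*cos(3*z) + 4*z*sin(3*z)/3 + 4*cos(3*z)/9.
Answer: -2*z**2*cos(3*z) + 4*z*sin(3*z)/3 + 4*cos(3*z)/9.


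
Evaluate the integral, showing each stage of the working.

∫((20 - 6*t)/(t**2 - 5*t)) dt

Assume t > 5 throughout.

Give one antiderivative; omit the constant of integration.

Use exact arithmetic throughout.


Step 1. Decompose ∫((20 - 6*t)/(t**2 - 5*t)) dt by partial fractions, (20 - 6*t)/(t**2 - 5*t) = -2/(t - 5) - 4/t: now ∫(-4/t) dt + ∫(-2/(t - 5)) dt.
Step 2. Evaluate the standard form [assuming t > 0]: now -4*log(t) + ∫(-2/(t - 5)) dt.
Step 3. Evaluate the standard form [assuming t > 5]: now -4*log(t) - 2*log(t - 5).
Answer: -4*log(t) - 2*log(t - 5).


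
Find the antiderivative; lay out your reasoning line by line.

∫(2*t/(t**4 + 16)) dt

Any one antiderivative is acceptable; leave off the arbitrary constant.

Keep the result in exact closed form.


Step 1. Substitute u = t**2, turning ∫(2*t/(t**4 + 16)) dt into ∫(1/(u**2 + 16)) du: now ∫(1/(u**2 + 16)) du.
Step 2. Evaluate the standard form: now atan(u/4)/4.
Step 3. Substitute back u = t**2: now atan(t**2/4)/4.
Answer: atan(t**2/4)/4.


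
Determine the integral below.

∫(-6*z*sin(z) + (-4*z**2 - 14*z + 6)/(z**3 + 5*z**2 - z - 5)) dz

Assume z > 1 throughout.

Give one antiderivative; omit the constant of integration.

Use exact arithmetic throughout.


Answer: 6*z*cos(z) - log(z - 1) - 2*log(z + 1) - log(z + 5) - 6*sin(z).


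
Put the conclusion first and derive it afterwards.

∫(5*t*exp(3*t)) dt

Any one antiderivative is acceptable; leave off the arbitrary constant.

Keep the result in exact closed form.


The answer is 5*t*exp(3*t)/3 - 5*exp(3*t)/9.
Step 1. Integrate ∫(5*t*exp(3*t)) dt by parts with u = t, dv = (5*exp(3*t)) dt, so v = 5*exp(3*t)/3: now 5*t*exp(3*t)/3 + ∫(-5*exp(3*t)/3) dt.
Step 2. Evaluate the standard form: now 5*t*exp(3*t)/3 - 5*exp(3*t)/9.
Answer: 5*t*exp(3*t)/3 - 5*exp(3*t)/9.


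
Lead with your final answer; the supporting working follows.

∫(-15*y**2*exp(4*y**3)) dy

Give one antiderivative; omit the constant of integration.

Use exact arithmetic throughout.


The answer is -5*exp(4*y**3)/4.
Step 1. Substitute u = y**3, turning ∫(-15*y**2*exp(4*y**3)) dy into ∫(-5*exp(4*u)) du: now ∫(-5*exp(4*u)) du.
Step 2. Evaluate the standard form: now -5*exp(4*u)/4.
Step 3. Substitute back u = y**3: now -5*exp(4*y**3)/4.
Answer: -5*exp(4*y**3)/4.


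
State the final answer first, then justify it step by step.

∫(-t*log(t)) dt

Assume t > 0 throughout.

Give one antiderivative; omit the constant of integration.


The answer is -t**2*log(t)/2 + t**2/4.
Step 1. Integrate ∫(-t*log(t)) dt by parts with u = log(t), dv = (-t) dt, so v = -t**2/2 [assuming t > 0]: now -t**2*log(t)/2 + ∫(t/2) dt.
Step 2. Evaluate the standard form: now -t**2*log(t)/2 + t**2/4.
Answer: -t**2*log(t)/2 + t**2/4.


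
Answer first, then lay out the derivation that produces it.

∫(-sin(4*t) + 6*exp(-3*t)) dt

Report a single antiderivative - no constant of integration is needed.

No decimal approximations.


The answer is cos(4*t)/4 - 2*exp(-3*t).
Step 1. Rewrite: now ∫(6*exp(-3*t)) dt + ∫(-sin(4*t)) dt.
Step 2. Evaluate the standard form: now cos(4*t)/4 + ∫(6*exp(-3*t)) dt.
Step 3. Evaluate the standard form: now cos(4*t)/4 - 2*exp(-3*t).
Answer: cos(4*t)/4 - 2*exp(-3*t).


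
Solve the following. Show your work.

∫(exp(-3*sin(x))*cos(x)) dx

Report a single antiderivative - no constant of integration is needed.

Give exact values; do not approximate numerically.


Step 1. Substitute u = sin(x), turning ∫(exp(-3*sin(x))*cos(x)) dx into ∫(exp(-3*u)) du: now ∫(exp(-3*u)) du.
Step 2. Evaluate the standard form: now -exp(-3*u)/3.
Step 3. Substitute back u = sin(x): now -exp(-3*sin(x))/3.
Answer: -exp(-3*sin(x))/3.


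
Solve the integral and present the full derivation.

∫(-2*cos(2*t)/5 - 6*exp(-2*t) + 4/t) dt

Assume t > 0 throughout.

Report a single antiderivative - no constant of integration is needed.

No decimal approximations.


Step 1. Rewrite: now ∫(4/t) dt + ∫(-6*exp(-2*t)) dt + ∫(-2*cos(2*t)/5) dt.
Step 2. Evaluate the standard form: now ∫(4/t) dt + ∫(-2*cos(2*t)/5) dt + 3*exp(-2*t).
Step 3. Evaluate the standard form [assuming t > 0]: now 4*log(t) + ∫(-2*cos(2*t)/5) dt + 3*exp(-2*t).
Step 4. Evaluate the standard form: now 4*log(t) - sin(2*t)/5 + 3*exp(-2*t).
Answer: 4*log(t) - sin(2*t)/5 + 3*exp(-2*t).


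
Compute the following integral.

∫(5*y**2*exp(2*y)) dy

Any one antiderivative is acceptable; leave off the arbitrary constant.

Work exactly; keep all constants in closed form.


Answer: 5*y**2*exp(2*y)/2 - 5*y*exp(2*y)/2 + 5*exp(2*y)/4.


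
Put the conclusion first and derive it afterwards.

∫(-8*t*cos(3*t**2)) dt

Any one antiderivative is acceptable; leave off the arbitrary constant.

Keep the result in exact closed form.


The answer is -4*sin(3*t**2)/3.
Step 1. Substitute u = t**2, turning ∫(-8*t*cos(3*t**2)) dt into ∫(-4*cos(3*u)) du: now ∫(-4*cos(3*u)) du.
Step 2. Evaluate the standard form: now -4*sin(3*u)/3.
Step 3. Substitute back u = t**2: now -4*sin(3*t**2)/3.
Answer: -4*sin(3*t**2)/3.


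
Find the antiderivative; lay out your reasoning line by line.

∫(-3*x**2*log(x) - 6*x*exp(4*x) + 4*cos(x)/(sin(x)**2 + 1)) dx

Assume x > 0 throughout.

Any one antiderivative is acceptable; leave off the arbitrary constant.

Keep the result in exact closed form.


Step 1. Rewrite: now ∫(-6*x*exp(4*x)) dx + ∫(-3*x**2*log(x)) dx + ∫(4*cos(x)/(sin(x)**2 + 1)) dx.
Step 2. Substitute u = sin(x), turning ∫(4*cos(x)/(sin(x)**2 + 1)) dx into ∫(4/(u**2 + 1)) du: now ∫(-6*x*exp(4*x)) dx + ∫(-3*x**2*log(x)) dx + ∫(4/(u**2 + 1)) du.
Step 3. Evaluate the standard form: now 4*atan(u) + ∫(-6*x*exp(4*x)) dx + ∫(-3*x**2*log(x)) dx.
Step 4. Substitute back u = sin(x): now 4*atan(sin(x)) + ∫(-6*x*exp(4*x)) dx + ∫(-3*x**2*log(x)) dx.
Step 5. Integrate ∫(-3*x**2*log(x)) dx by parts with u = log(x), dv = (-3*x**2) dx, so v = -x**3 [assuming x > 0]: now -x**3*log(x) + 4*atan(sin(x)) + ∫(x**2) dx + ∫(-6*x*exp(4*x)) dx.
Step 6. Evaluate the standard form: now -x**3*log(x) + x**3/3 + 4*atan(sin(x)) + ∫(-6*x*exp(4*x)) dx.
Step 7. Integrate ∫(-6*x*exp(4*x)) dx by parts with u = x, dv = (-6*exp(4*x)) dx, so v = -3*exp(4*x)/2: now -x**3*log(x) + x**3/3 - 3*x*exp(4*x)/2 + 4*atan(sin(x)) + ∫(3*exp(4*x)/2) dx.
Step 8. Evaluate the standard form: now -x**3*log(x) + x**3/3 - 3*x*exp(4*x)/2 + 3*exp(4*x)/8 + 4*atan(sin(x)).
Answer: -x**3*log(x) + x**3/3 - 3*x*exp(4*x)/2 + 3*exp(4*x)/8 + 4*atan(sin(x)).


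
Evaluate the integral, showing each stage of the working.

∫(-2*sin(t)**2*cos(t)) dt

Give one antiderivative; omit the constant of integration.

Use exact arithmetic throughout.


Step 1. Substitute u = sin(t), turning ∫(-2*sin(t)**2*cos(t)) dt into ∫(-2*u**2) du: now ∫(-2*u**2) du.
Step 2. Evaluate the standard form: now -2*u**3/3.
Step 3. Substitute back u = sin(t): now -2*sin(t)**3/3.
Answer: -2*sin(t)**3/3.


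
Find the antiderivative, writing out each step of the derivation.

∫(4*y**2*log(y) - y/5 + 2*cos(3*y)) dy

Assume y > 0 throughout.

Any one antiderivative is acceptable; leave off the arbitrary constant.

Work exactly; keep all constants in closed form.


Step 1. Rewrite: now ∫(-y/5) dy + ∫(4*y**2*log(y)) dy + ∫(2*cos(3*y)) dy.
Step 2. Evaluate the standard form: now -y**2/10 + ∫(4*y**2*log(y)) dy + ∫(2*cos(3*y)) dy.
Step 3. Evaluate the standard form: now -y**2/10 + 2*sin(3*y)/3 + ∫(4*y**2*log(y)) dy.
Step 4. Integrate ∫(4*y**2*log(y)) dy by parts with u = log(y), dv = (4*y**2) dy, so v = 4*y**3/3 [assuming y > 0]: now 4*y**3*log(y)/3 - y**2/10 + 2*sin(3*y)/3 + ∫(-4*y**2/3) dy.
Step 5. Evaluate the standard form: now 4*y**3*log(y)/3 - 4*y**3/9 - y**2/10 + 2*sin(3*y)/3.
Answer: 4*y**3*log(y)/3 - 4*y**3/9 - y**2/10 + 2*sin(3*y)/3.


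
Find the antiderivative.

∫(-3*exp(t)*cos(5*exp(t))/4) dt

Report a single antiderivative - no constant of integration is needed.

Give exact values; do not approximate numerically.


Answer: -3*sin(5*exp(t))/20.


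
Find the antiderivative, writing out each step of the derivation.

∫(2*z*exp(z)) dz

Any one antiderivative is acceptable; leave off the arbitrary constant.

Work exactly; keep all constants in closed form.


Step 1. Integrate ∫(2*z*exp(z)) dz by parts with u = z, dv = (2*exp(z)) dz, so v = 2*exp(z): now 2*z*exp(z) + ∫(-2*exp(z)) dz.
Step 2. Evaluate the standard form: now 2*z*exp(z) - 2*exp(z).
Answer: 2*z*exp(z) - 2*exp(z).
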